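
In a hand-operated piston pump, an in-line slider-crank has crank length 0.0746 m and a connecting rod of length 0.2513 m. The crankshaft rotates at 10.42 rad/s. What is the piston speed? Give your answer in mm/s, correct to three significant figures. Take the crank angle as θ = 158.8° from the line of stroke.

203

ω = 10.42 rad/s
For an in-line slider-crank, x = r cosθ + √(L² − r² sin²θ), so v = −rω sinθ·[1 + r cosθ/√(L² − r² sin²θ)].
With r = 0.0746 m, L = 0.2513 m, θ = 158.8°: √(L² − r² sin²θ) = 0.24985 m.
v = −0.0746·10.42·0.36162·[1 + 0.0746·-0.93232/0.24985] = -0.20285 m/s.
|v| = 0.20285 m/s = 202.85 mm/s.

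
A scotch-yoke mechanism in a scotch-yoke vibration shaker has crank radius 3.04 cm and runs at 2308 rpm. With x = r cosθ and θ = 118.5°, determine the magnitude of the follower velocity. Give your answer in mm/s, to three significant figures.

ω = 241.7 rad/s (from 2308 rpm).
x = r cosθ ⇒ ẋ = −rω sinθ.
|v| = rω|sinθ| = 0.0304·241.7·|sin 118.5°| = 6.4571 m/s = 6457.1 mm/s.

6460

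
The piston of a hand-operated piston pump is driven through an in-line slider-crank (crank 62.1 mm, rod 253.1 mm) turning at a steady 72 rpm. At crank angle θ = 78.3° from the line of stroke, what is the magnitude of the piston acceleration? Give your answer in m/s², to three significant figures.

ω = 2π·72/60 = 7.54 rad/s
x(θ) = r cosθ + √(L² − r² sin²θ); with ω constant, a = ω²·d²x/dθ².
d²x/dθ² = −r cosθ − r²(cos2θ)/√u − r⁴ sin²2θ/(4u^{3/2}),  u = L² − r² sin²θ = 0.0603618 m².
Substituting r = 0.0621 m, L = 0.2531 m, θ = 78.3°: d²x/dθ² = +0.0017729 m.
a = ω²·d²x/dθ² = (7.54)²·(+0.0017729) = +0.10079 m/s²;  |a| = 0.10079 m/s².

0.101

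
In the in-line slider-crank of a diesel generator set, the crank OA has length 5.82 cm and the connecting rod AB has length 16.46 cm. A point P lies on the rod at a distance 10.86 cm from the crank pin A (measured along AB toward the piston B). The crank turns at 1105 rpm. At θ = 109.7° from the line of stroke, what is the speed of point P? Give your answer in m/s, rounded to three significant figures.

ω = 115.7 rad/s.  Crank-pin speed |V_A| = rω = 6.7346 m/s, perpendicular to OA.
Rod angle: sinφ = −(r/L) sinθ ⇒ φ = -19.444°; ω_rod = −rω cosθ/√(L²−r²sin²θ) = +14.627 rad/s.
V_P = V_A + ω_rod × AP, with AP = 0.1086 m along the rod.
Components: V_Px = −rω sinθ − a·ω_rod·sinφ = -5.8117 m/s;  V_Py = rω cosθ + a·ω_rod·cosφ = -0.77237 m/s.
|V_P| = √(V_Px² + V_Py²) = 5.8628 m/s.

5.86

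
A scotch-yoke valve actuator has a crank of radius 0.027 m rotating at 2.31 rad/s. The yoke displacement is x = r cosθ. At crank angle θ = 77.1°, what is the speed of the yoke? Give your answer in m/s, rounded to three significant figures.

0.0608

ω = 2.31 rad/s
x = r cosθ ⇒ ẋ = −rω sinθ.
|v| = rω|sinθ| = 0.027·2.31·|sin 77.1°| = 0.060796 m/s.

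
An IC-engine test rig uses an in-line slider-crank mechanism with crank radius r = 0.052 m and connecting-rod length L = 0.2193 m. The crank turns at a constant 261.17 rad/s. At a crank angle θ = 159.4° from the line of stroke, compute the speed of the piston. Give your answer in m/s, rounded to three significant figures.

ω = 261.2 rad/s
For an in-line slider-crank, x = r cosθ + √(L² − r² sin²θ), so v = −rω sinθ·[1 + r cosθ/√(L² − r² sin²θ)].
With r = 0.052 m, L = 0.2193 m, θ = 159.4°: √(L² − r² sin²θ) = 0.21854 m.
v = −0.052·261.2·0.35184·[1 + 0.052·-0.93606/0.21854] = -3.714 m/s.
|v| = 3.714 m/s.

3.71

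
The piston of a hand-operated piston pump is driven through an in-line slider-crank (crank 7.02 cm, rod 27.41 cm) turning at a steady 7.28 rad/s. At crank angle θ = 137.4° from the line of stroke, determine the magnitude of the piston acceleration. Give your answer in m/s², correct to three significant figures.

ω = 7.28 rad/s
x(θ) = r cosθ + √(L² − r² sin²θ); with ω constant, a = ω²·d²x/dθ².
d²x/dθ² = −r cosθ − r²(cos2θ)/√u − r⁴ sin²2θ/(4u^{3/2}),  u = L² − r² sin²θ = 0.072873 m².
Substituting r = 0.0702 m, L = 0.2741 m, θ = 137.4°: d²x/dθ² = +0.04984 m.
a = ω²·d²x/dθ² = (7.28)²·(+0.04984) = +2.6414 m/s²;  |a| = 2.6414 m/s².

2.64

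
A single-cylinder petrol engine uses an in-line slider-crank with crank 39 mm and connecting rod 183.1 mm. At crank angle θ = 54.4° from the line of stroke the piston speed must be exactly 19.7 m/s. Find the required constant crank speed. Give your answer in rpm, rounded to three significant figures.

5270

For an in-line slider-crank, |v_piston| = rω|sinθ|·[1 + r cosθ/√(L² − r² sin²θ)].
With r = 0.039 m, L = 0.1831 m, θ = 54.4°: the bracketed kinematic factor |dx/dθ| = 0.035703 m.
ω = v/|dx/dθ| = 19.7/0.035703 = 551.77 rad/s.
N = 60ω/(2π) = 5269 rpm.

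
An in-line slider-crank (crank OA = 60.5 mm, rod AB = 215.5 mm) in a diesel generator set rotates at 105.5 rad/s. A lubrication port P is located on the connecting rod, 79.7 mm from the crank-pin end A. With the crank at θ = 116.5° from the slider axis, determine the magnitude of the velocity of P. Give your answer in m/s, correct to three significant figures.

5.73

ω = 105.5 rad/s.  Crank-pin speed |V_A| = rω = 6.3827 m/s, perpendicular to OA.
Rod angle: sinφ = −(r/L) sinθ ⇒ φ = -14.551°; ω_rod = −rω cosθ/√(L²−r²sin²θ) = +13.654 rad/s.
V_P = V_A + ω_rod × AP, with AP = 0.0797 m along the rod.
Components: V_Px = −rω sinθ − a·ω_rod·sinφ = -5.4387 m/s;  V_Py = rω cosθ + a·ω_rod·cosφ = -1.7947 m/s.
|V_P| = √(V_Px² + V_Py²) = 5.7272 m/s.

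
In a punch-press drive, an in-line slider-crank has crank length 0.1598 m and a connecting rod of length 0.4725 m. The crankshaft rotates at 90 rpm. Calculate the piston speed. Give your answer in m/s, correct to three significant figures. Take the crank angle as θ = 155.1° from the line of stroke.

0.438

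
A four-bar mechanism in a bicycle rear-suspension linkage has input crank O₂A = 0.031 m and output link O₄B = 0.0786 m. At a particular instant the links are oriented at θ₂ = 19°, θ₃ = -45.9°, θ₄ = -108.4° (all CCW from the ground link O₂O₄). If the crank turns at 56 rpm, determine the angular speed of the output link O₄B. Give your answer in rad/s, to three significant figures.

ω₂ = 5.864 rad/s (from 56 rpm).
Differentiating the loop-closure r₂e^{iθ₂}+r₃e^{iθ₃}=r₁+r₄e^{iθ₄} gives r₂ω₂e^{iθ₂}+r₃ω₃e^{iθ₃}=r₄ω₄e^{iθ₄}.
Eliminating the other unknown: ω₄ = r₂ω₂ sin(θ₂−θ₃) / [r₄ sin(θ₄−θ₃)].
Numerator sine = +0.90557; denominator sine = -0.88701.
Result = 0.031·5.864·(+0.90557) / (0.0786·(-0.88701)) = -2.3613 rad/s; magnitude 2.3613 rad/s.

2.36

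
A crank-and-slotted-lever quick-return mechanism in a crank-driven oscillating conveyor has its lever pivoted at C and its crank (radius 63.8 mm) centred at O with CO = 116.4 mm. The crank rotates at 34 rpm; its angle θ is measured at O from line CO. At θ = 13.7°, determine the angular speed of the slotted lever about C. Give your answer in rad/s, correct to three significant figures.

1.25

ω = 3.56 rad/s (from 34 rpm).
Crank pin A relative to C: A = (d + r cosθ, r sinθ); lever angle φ = atan2(r sinθ, d + r cosθ).
Differentiating tanφ: φ̇ = rω(d cosθ + r)/(d² + r² + 2dr cosθ).
d² + r² + 2dr cosθ = |CA|² = 0.0320495 m²;  d cosθ + r = +0.17689 m.
|ω_lever| = |0.0638·3.56·+0.17689| / 0.0320495 = 1.2537 rad/s.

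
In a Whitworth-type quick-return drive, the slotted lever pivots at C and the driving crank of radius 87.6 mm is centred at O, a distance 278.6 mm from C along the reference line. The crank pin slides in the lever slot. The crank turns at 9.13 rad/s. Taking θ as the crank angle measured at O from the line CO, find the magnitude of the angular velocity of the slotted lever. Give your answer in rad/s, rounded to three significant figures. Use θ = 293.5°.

1.52

ω = 9.13 rad/s
Crank pin A relative to C: A = (d + r cosθ, r sinθ); lever angle φ = atan2(r sinθ, d + r cosθ).
Differentiating tanφ: φ̇ = rω(d cosθ + r)/(d² + r² + 2dr cosθ).
d² + r² + 2dr cosθ = |CA|² = 0.104755 m²;  d cosθ + r = +0.19869 m.
|ω_lever| = |0.0876·9.13·+0.19869| / 0.104755 = 1.517 rad/s.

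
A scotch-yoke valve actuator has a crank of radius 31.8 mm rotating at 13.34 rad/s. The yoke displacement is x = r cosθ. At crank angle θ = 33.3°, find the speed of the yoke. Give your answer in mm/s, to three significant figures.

233

ω = 13.34 rad/s
x = r cosθ ⇒ ẋ = −rω sinθ.
|v| = rω|sinθ| = 0.0318·13.34·|sin 33.3°| = 0.2329 m/s = 232.9 mm/s.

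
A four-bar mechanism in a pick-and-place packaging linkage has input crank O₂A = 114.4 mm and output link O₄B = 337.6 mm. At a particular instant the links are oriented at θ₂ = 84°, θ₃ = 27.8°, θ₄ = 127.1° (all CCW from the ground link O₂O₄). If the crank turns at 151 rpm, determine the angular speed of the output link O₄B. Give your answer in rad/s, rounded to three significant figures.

4.51

ω₂ = 15.81 rad/s (from 151 rpm).
Differentiating the loop-closure r₂e^{iθ₂}+r₃e^{iθ₃}=r₁+r₄e^{iθ₄} gives r₂ω₂e^{iθ₂}+r₃ω₃e^{iθ₃}=r₄ω₄e^{iθ₄}.
Eliminating the other unknown: ω₄ = r₂ω₂ sin(θ₂−θ₃) / [r₄ sin(θ₄−θ₃)].
Numerator sine = +0.83098; denominator sine = +0.98686.
Result = 0.1144·15.81·(+0.83098) / (0.3376·(+0.98686)) = +4.512 rad/s; magnitude 4.512 rad/s.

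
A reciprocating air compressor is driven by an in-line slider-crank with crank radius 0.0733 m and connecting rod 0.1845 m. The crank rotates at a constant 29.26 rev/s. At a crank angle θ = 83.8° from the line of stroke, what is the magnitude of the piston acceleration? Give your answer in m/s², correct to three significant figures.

ω = 2π·29.3 = 183.8 rad/s
x(θ) = r cosθ + √(L² − r² sin²θ); with ω constant, a = ω²·d²x/dθ².
d²x/dθ² = −r cosθ − r²(cos2θ)/√u − r⁴ sin²2θ/(4u^{3/2}),  u = L² − r² sin²θ = 0.02873 m².
Substituting r = 0.0733 m, L = 0.1845 m, θ = 83.8°: d²x/dθ² = +0.022974 m.
a = ω²·d²x/dθ² = (183.8)²·(+0.022974) = +776.52 m/s²;  |a| = 776.52 m/s².

777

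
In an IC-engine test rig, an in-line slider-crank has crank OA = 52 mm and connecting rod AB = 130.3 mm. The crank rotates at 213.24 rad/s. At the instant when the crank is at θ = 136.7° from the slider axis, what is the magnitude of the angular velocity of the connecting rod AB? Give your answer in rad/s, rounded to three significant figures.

ω = 213.2 rad/s
The rod makes angle φ with the slider axis where L sinφ = r sinθ; differentiating, L cosφ·φ̇ = r ω cosθ.
L cosφ = √(L² − r² sin²θ) = 0.12532 m.
|ω_rod| = r ω |cosθ| / √(L² − r² sin²θ) = 0.052·213.2·0.72777/0.12532 = 64.392 rad/s.

64.4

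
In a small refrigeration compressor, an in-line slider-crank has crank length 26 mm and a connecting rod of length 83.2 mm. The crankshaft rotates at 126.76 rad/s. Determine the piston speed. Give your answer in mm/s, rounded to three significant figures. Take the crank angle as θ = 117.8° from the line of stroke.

ω = 126.8 rad/s
For an in-line slider-crank, x = r cosθ + √(L² − r² sin²θ), so v = −rω sinθ·[1 + r cosθ/√(L² − r² sin²θ)].
With r = 0.026 m, L = 0.0832 m, θ = 117.8°: √(L² − r² sin²θ) = 0.079958 m.
v = −0.026·126.8·0.88458·[1 + 0.026·-0.46639/0.079958] = -2.4732 m/s.
|v| = 2.4732 m/s = 2473.2 mm/s.

2470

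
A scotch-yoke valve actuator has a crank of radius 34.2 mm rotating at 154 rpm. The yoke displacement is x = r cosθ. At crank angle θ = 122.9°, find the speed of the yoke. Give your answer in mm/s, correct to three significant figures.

463

ω = 16.13 rad/s (from 154 rpm).
x = r cosθ ⇒ ẋ = −rω sinθ.
|v| = rω|sinθ| = 0.0342·16.13·|sin 122.9°| = 0.46308 m/s = 463.08 mm/s.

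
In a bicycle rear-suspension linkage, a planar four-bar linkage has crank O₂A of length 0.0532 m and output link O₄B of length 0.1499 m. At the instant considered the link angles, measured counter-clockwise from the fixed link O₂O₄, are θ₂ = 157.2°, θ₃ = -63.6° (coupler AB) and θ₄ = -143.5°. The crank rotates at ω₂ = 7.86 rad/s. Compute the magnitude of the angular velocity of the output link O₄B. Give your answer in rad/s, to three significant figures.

ω₂ = 7.86 rad/s
Differentiating the loop-closure r₂e^{iθ₂}+r₃e^{iθ₃}=r₁+r₄e^{iθ₄} gives r₂ω₂e^{iθ₂}+r₃ω₃e^{iθ₃}=r₄ω₄e^{iθ₄}.
Eliminating the other unknown: ω₄ = r₂ω₂ sin(θ₂−θ₃) / [r₄ sin(θ₄−θ₃)].
Numerator sine = -0.65342; denominator sine = -0.98450.
Result = 0.0532·7.86·(-0.65342) / (0.1499·(-0.98450)) = +1.8514 rad/s; magnitude 1.8514 rad/s.

1.85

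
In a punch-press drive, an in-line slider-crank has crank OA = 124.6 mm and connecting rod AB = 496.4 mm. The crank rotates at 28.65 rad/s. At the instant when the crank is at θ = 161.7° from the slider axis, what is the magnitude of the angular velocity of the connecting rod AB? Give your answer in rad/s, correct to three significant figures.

ω = 28.65 rad/s
The rod makes angle φ with the slider axis where L sinφ = r sinθ; differentiating, L cosφ·φ̇ = r ω cosθ.
L cosφ = √(L² − r² sin²θ) = 0.49486 m.
|ω_rod| = r ω |cosθ| / √(L² − r² sin²θ) = 0.1246·28.65·0.94943/0.49486 = 6.849 rad/s.

6.85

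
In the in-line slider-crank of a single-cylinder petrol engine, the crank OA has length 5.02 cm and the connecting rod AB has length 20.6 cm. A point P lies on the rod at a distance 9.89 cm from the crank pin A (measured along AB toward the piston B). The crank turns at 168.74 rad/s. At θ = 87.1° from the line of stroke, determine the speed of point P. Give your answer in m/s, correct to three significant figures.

8.51

ω = 168.7 rad/s.  Crank-pin speed |V_A| = rω = 8.4707 m/s, perpendicular to OA.
Rod angle: sinφ = −(r/L) sinθ ⇒ φ = -14.086°; ω_rod = −rω cosθ/√(L²−r²sin²θ) = -2.1449 rad/s.
V_P = V_A + ω_rod × AP, with AP = 0.0989 m along the rod.
Components: V_Px = −rω sinθ − a·ω_rod·sinφ = -8.5115 m/s;  V_Py = rω cosθ + a·ω_rod·cosφ = +0.22281 m/s.
|V_P| = √(V_Px² + V_Py²) = 8.5144 m/s.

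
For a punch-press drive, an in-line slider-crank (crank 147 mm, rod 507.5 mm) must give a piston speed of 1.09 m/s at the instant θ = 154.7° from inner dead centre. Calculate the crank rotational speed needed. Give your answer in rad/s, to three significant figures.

For an in-line slider-crank, |v_piston| = rω|sinθ|·[1 + r cosθ/√(L² − r² sin²θ)].
With r = 0.147 m, L = 0.5075 m, θ = 154.7°: the bracketed kinematic factor |dx/dθ| = 0.046243 m.
ω = v/|dx/dθ| = 1.09/0.046243 = 23.571 rad/s.

23.6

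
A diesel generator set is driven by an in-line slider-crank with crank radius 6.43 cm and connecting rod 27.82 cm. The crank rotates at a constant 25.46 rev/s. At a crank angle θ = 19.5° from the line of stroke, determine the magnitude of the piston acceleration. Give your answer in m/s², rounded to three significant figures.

ω = 2π·25.5 = 160 rad/s
x(θ) = r cosθ + √(L² − r² sin²θ); with ω constant, a = ω²·d²x/dθ².
d²x/dθ² = −r cosθ − r²(cos2θ)/√u − r⁴ sin²2θ/(4u^{3/2}),  u = L² − r² sin²θ = 0.0769345 m².
Substituting r = 0.0643 m, L = 0.2782 m, θ = 19.5°: d²x/dθ² = -0.072275 m.
a = ω²·d²x/dθ² = (160)²·(-0.072275) = -1849.6 m/s²;  |a| = 1849.6 m/s².

1850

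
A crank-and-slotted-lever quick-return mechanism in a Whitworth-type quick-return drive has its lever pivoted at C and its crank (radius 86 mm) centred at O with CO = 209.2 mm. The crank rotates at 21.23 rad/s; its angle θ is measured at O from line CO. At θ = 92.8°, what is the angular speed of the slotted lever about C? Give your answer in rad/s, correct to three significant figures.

ω = 21.23 rad/s
Crank pin A relative to C: A = (d + r cosθ, r sinθ); lever angle φ = atan2(r sinθ, d + r cosθ).
Differentiating tanφ: φ̇ = rω(d cosθ + r)/(d² + r² + 2dr cosθ).
d² + r² + 2dr cosθ = |CA|² = 0.0494029 m²;  d cosθ + r = +0.075781 m.
|ω_lever| = |0.086·21.23·+0.075781| / 0.0494029 = 2.8006 rad/s.

2.80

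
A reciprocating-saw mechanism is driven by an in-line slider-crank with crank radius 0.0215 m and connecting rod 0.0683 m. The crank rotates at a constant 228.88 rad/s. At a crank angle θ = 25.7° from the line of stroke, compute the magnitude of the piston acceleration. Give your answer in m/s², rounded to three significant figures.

ω = 228.9 rad/s
x(θ) = r cosθ + √(L² − r² sin²θ); with ω constant, a = ω²·d²x/dθ².
d²x/dθ² = −r cosθ − r²(cos2θ)/√u − r⁴ sin²2θ/(4u^{3/2}),  u = L² − r² sin²θ = 0.00457796 m².
Substituting r = 0.0215 m, L = 0.0683 m, θ = 25.7°: d²x/dθ² = -0.023741 m.
a = ω²·d²x/dθ² = (228.9)²·(-0.023741) = -1243.7 m/s²;  |a| = 1243.7 m/s².

1240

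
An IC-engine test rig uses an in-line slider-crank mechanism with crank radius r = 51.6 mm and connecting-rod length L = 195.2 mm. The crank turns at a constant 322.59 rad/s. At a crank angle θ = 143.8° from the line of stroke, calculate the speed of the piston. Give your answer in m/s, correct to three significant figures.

ω = 322.6 rad/s
For an in-line slider-crank, x = r cosθ + √(L² − r² sin²θ), so v = −rω sinθ·[1 + r cosθ/√(L² − r² sin²θ)].
With r = 0.0516 m, L = 0.1952 m, θ = 143.8°: √(L² − r² sin²θ) = 0.19281 m.
v = −0.0516·322.6·0.59061·[1 + 0.0516·-0.80696/0.19281] = -7.7079 m/s.
|v| = 7.7079 m/s.

7.71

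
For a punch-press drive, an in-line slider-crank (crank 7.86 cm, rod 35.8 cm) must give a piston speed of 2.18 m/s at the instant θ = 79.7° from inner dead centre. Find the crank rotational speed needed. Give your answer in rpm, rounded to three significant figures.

259

For an in-line slider-crank, |v_piston| = rω|sinθ|·[1 + r cosθ/√(L² − r² sin²θ)].
With r = 0.0786 m, L = 0.358 m, θ = 79.7°: the bracketed kinematic factor |dx/dθ| = 0.080443 m.
ω = v/|dx/dθ| = 2.18/0.080443 = 27.1 rad/s.
N = 60ω/(2π) = 258.79 rpm.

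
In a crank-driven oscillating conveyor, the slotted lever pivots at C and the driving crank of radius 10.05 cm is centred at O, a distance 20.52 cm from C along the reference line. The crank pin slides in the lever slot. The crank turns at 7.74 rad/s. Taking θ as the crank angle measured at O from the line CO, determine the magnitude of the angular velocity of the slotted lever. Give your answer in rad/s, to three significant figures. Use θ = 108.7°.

0.693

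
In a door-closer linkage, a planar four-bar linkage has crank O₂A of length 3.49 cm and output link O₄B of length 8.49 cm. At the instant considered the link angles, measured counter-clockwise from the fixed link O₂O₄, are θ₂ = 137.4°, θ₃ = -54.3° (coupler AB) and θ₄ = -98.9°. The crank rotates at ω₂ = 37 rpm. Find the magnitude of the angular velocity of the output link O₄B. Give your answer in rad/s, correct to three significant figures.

0.460

ω₂ = 3.875 rad/s (from 37 rpm).
Differentiating the loop-closure r₂e^{iθ₂}+r₃e^{iθ₃}=r₁+r₄e^{iθ₄} gives r₂ω₂e^{iθ₂}+r₃ω₃e^{iθ₃}=r₄ω₄e^{iθ₄}.
Eliminating the other unknown: ω₄ = r₂ω₂ sin(θ₂−θ₃) / [r₄ sin(θ₄−θ₃)].
Numerator sine = -0.20279; denominator sine = -0.70215.
Result = 0.0349·3.875·(-0.20279) / (0.0849·(-0.70215)) = +0.46 rad/s; magnitude 0.46 rad/s.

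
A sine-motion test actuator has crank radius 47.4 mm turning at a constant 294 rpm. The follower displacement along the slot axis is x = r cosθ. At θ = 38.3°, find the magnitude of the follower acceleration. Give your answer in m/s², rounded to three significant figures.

35.3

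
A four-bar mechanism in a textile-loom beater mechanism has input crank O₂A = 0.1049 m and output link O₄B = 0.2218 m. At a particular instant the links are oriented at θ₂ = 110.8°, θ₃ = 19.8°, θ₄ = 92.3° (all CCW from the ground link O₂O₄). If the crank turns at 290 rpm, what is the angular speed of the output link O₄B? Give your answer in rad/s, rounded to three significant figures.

ω₂ = 30.37 rad/s (from 290 rpm).
Differentiating the loop-closure r₂e^{iθ₂}+r₃e^{iθ₃}=r₁+r₄e^{iθ₄} gives r₂ω₂e^{iθ₂}+r₃ω₃e^{iθ₃}=r₄ω₄e^{iθ₄}.
Eliminating the other unknown: ω₄ = r₂ω₂ sin(θ₂−θ₃) / [r₄ sin(θ₄−θ₃)].
Numerator sine = +0.99985; denominator sine = +0.95372.
Result = 0.1049·30.37·(+0.99985) / (0.2218·(+0.95372)) = +15.058 rad/s; magnitude 15.058 rad/s.

15.1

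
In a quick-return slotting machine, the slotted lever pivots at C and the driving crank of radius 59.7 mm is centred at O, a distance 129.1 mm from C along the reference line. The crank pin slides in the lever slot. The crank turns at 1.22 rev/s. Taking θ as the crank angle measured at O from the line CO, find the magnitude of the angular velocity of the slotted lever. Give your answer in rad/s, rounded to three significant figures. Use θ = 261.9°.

1.05

ω = 7.665 rad/s (from 1.22 rev/s).
Crank pin A relative to C: A = (d + r cosθ, r sinθ); lever angle φ = atan2(r sinθ, d + r cosθ).
Differentiating tanφ: φ̇ = rω(d cosθ + r)/(d² + r² + 2dr cosθ).
d² + r² + 2dr cosθ = |CA|² = 0.018059 m²;  d cosθ + r = +0.04151 m.
|ω_lever| = |0.0597·7.665·+0.04151| / 0.018059 = 1.0519 rad/s.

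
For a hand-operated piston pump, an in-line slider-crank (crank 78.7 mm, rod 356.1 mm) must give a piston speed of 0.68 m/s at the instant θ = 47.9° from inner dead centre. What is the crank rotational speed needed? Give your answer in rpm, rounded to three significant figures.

For an in-line slider-crank, |v_piston| = rω|sinθ|·[1 + r cosθ/√(L² − r² sin²θ)].
With r = 0.0787 m, L = 0.3561 m, θ = 47.9°: the bracketed kinematic factor |dx/dθ| = 0.067164 m.
ω = v/|dx/dθ| = 0.68/0.067164 = 10.124 rad/s.
N = 60ω/(2π) = 96.681 rpm.

96.7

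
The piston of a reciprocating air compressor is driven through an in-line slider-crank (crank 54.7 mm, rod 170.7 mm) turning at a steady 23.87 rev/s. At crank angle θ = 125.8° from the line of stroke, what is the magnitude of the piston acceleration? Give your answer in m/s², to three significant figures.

ω = 2π·23.9 = 150 rad/s
x(θ) = r cosθ + √(L² − r² sin²θ); with ω constant, a = ω²·d²x/dθ².
d²x/dθ² = −r cosθ − r²(cos2θ)/√u − r⁴ sin²2θ/(4u^{3/2}),  u = L² − r² sin²θ = 0.0271702 m².
Substituting r = 0.0547 m, L = 0.1707 m, θ = 125.8°: d²x/dθ² = +0.037277 m.
a = ω²·d²x/dθ² = (150)²·(+0.037277) = +838.5 m/s²;  |a| = 838.5 m/s².

839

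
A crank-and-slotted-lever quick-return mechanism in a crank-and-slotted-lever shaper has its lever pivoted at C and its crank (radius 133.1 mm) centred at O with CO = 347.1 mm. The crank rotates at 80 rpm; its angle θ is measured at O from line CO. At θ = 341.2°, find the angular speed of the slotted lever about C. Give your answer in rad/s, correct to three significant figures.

ω = 8.378 rad/s (from 80 rpm).
Crank pin A relative to C: A = (d + r cosθ, r sinθ); lever angle φ = atan2(r sinθ, d + r cosθ).
Differentiating tanφ: φ̇ = rω(d cosθ + r)/(d² + r² + 2dr cosθ).
d² + r² + 2dr cosθ = |CA|² = 0.225663 m²;  d cosθ + r = +0.46168 m.
|ω_lever| = |0.1331·8.378·+0.46168| / 0.225663 = 2.2813 rad/s.

2.28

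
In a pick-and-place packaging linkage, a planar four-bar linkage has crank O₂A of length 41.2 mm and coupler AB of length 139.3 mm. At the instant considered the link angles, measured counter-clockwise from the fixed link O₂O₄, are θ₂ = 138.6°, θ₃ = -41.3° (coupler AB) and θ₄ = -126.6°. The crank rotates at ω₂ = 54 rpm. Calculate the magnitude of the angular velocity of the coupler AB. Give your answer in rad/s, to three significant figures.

1.67

ω₂ = 5.655 rad/s (from 54 rpm).
Differentiating the loop-closure r₂e^{iθ₂}+r₃e^{iθ₃}=r₁+r₄e^{iθ₄} gives r₂ω₂e^{iθ₂}+r₃ω₃e^{iθ₃}=r₄ω₄e^{iθ₄}.
Eliminating the other unknown: ω₃ = r₂ω₂ sin(θ₄−θ₂) / [r₃ sin(θ₃−θ₄)].
Numerator sine = +0.99649; denominator sine = +0.99664.
Result = 0.0412·5.655·(+0.99649) / (0.1393·(+0.99664)) = +1.6723 rad/s; magnitude 1.6723 rad/s.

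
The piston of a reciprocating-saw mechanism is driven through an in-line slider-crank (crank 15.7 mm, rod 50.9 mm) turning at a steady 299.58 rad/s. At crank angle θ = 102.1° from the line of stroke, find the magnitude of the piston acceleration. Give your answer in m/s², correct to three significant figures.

709

ω = 299.6 rad/s
x(θ) = r cosθ + √(L² − r² sin²θ); with ω constant, a = ω²·d²x/dθ².
d²x/dθ² = −r cosθ − r²(cos2θ)/√u − r⁴ sin²2θ/(4u^{3/2}),  u = L² − r² sin²θ = 0.00235515 m².
Substituting r = 0.0157 m, L = 0.0509 m, θ = 102.1°: d²x/dθ² = +0.0079015 m.
a = ω²·d²x/dθ² = (299.6)²·(+0.0079015) = +709.14 m/s²;  |a| = 709.14 m/s².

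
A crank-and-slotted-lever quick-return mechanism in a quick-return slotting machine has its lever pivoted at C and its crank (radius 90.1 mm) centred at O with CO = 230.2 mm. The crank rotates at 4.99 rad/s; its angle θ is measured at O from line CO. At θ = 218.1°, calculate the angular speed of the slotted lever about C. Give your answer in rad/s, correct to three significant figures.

1.44

ω = 4.99 rad/s
Crank pin A relative to C: A = (d + r cosθ, r sinθ); lever angle φ = atan2(r sinθ, d + r cosθ).
Differentiating tanφ: φ̇ = rω(d cosθ + r)/(d² + r² + 2dr cosθ).
d² + r² + 2dr cosθ = |CA|² = 0.0284664 m²;  d cosθ + r = -0.091052 m.
|ω_lever| = |0.0901·4.99·-0.091052| / 0.0284664 = 1.4381 rad/s.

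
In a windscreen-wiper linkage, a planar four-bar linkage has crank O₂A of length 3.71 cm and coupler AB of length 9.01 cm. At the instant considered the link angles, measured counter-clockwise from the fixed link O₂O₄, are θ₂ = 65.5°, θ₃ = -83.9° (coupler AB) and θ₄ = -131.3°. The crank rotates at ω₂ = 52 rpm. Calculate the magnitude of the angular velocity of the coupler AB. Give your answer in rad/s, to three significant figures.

0.880

ω₂ = 5.445 rad/s (from 52 rpm).
Differentiating the loop-closure r₂e^{iθ₂}+r₃e^{iθ₃}=r₁+r₄e^{iθ₄} gives r₂ω₂e^{iθ₂}+r₃ω₃e^{iθ₃}=r₄ω₄e^{iθ₄}.
Eliminating the other unknown: ω₃ = r₂ω₂ sin(θ₄−θ₂) / [r₃ sin(θ₃−θ₄)].
Numerator sine = +0.28903; denominator sine = +0.73610.
Result = 0.0371·5.445·(+0.28903) / (0.0901·(+0.73610)) = +0.88042 rad/s; magnitude 0.88042 rad/s.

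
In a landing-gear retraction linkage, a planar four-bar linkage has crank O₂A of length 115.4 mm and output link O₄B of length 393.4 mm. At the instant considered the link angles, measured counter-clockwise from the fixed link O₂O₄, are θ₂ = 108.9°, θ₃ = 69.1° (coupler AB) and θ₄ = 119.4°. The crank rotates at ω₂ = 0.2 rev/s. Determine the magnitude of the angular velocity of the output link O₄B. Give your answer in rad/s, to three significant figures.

ω₂ = 1.257 rad/s (from 0.2 rev/s).
Differentiating the loop-closure r₂e^{iθ₂}+r₃e^{iθ₃}=r₁+r₄e^{iθ₄} gives r₂ω₂e^{iθ₂}+r₃ω₃e^{iθ₃}=r₄ω₄e^{iθ₄}.
Eliminating the other unknown: ω₄ = r₂ω₂ sin(θ₂−θ₃) / [r₄ sin(θ₄−θ₃)].
Numerator sine = +0.64011; denominator sine = +0.76940.
Result = 0.1154·1.257·(+0.64011) / (0.3934·(+0.76940)) = +0.30668 rad/s; magnitude 0.30668 rad/s.

0.307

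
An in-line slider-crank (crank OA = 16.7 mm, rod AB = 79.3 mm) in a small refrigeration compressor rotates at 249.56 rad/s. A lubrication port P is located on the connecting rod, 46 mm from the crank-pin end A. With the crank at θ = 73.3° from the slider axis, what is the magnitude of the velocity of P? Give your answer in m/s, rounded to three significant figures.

4.17

ω = 249.6 rad/s.  Crank-pin speed |V_A| = rω = 4.1677 m/s, perpendicular to OA.
Rod angle: sinφ = −(r/L) sinθ ⇒ φ = -11.637°; ω_rod = −rω cosθ/√(L²−r²sin²θ) = -15.419 rad/s.
V_P = V_A + ω_rod × AP, with AP = 0.046 m along the rod.
Components: V_Px = −rω sinθ − a·ω_rod·sinφ = -4.1349 m/s;  V_Py = rω cosθ + a·ω_rod·cosφ = +0.50291 m/s.
|V_P| = √(V_Px² + V_Py²) = 4.1654 m/s.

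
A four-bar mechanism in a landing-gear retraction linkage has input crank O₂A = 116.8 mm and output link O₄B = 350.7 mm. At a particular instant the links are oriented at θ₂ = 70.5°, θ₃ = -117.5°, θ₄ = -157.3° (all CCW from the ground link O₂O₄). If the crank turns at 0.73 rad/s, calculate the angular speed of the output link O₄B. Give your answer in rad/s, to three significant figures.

0.0529

ω₂ = 0.73 rad/s
Differentiating the loop-closure r₂e^{iθ₂}+r₃e^{iθ₃}=r₁+r₄e^{iθ₄} gives r₂ω₂e^{iθ₂}+r₃ω₃e^{iθ₃}=r₄ω₄e^{iθ₄}.
Eliminating the other unknown: ω₄ = r₂ω₂ sin(θ₂−θ₃) / [r₄ sin(θ₄−θ₃)].
Numerator sine = -0.13917; denominator sine = -0.64011.
Result = 0.1168·0.73·(-0.13917) / (0.3507·(-0.64011)) = +0.05286 rad/s; magnitude 0.05286 rad/s.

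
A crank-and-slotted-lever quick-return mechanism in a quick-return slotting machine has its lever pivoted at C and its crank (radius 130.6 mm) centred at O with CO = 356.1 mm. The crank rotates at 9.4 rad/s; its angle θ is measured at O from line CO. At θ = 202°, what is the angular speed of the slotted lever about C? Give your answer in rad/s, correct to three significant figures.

4.25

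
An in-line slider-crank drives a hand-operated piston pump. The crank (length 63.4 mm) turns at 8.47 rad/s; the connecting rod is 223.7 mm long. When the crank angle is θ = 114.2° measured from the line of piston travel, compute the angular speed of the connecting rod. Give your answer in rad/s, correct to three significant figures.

1.02

ω = 8.47 rad/s
The rod makes angle φ with the slider axis where L sinφ = r sinθ; differentiating, L cosφ·φ̇ = r ω cosθ.
L cosφ = √(L² − r² sin²θ) = 0.2161 m.
|ω_rod| = r ω |cosθ| / √(L² − r² sin²θ) = 0.0634·8.47·0.40992/0.2161 = 1.0187 rad/s.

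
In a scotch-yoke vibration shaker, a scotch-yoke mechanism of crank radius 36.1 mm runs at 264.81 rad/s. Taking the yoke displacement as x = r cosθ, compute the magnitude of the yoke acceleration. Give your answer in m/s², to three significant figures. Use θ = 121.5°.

1320

ω = 264.8 rad/s
x = r cosθ ⇒ ẍ = −rω² cosθ (ω constant).
|a| = rω²|cosθ| = 0.0361·(264.8)²·|cos 121.5°| = 1322.7 m/s².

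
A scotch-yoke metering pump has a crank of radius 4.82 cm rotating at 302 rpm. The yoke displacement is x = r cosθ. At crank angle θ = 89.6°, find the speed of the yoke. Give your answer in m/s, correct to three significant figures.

ω = 31.63 rad/s (from 302 rpm).
x = r cosθ ⇒ ẋ = −rω sinθ.
|v| = rω|sinθ| = 0.0482·31.63·|sin 89.6°| = 1.5243 m/s.

1.52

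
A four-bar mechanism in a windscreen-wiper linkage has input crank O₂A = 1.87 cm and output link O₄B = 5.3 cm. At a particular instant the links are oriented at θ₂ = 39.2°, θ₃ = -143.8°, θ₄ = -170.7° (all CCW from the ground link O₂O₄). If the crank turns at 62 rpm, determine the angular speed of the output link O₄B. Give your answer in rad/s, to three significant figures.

ω₂ = 6.493 rad/s (from 62 rpm).
Differentiating the loop-closure r₂e^{iθ₂}+r₃e^{iθ₃}=r₁+r₄e^{iθ₄} gives r₂ω₂e^{iθ₂}+r₃ω₃e^{iθ₃}=r₄ω₄e^{iθ₄}.
Eliminating the other unknown: ω₄ = r₂ω₂ sin(θ₂−θ₃) / [r₄ sin(θ₄−θ₃)].
Numerator sine = -0.05234; denominator sine = -0.45243.
Result = 0.0187·6.493·(-0.05234) / (0.053·(-0.45243)) = +0.26499 rad/s; magnitude 0.26499 rad/s.

0.265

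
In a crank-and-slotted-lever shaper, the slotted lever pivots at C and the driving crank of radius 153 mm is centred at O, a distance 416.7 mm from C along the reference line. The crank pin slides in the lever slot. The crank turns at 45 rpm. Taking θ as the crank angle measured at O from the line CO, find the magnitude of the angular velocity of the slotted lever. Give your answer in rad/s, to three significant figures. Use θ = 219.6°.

1.23

ω = 4.712 rad/s (from 45 rpm).
Crank pin A relative to C: A = (d + r cosθ, r sinθ); lever angle φ = atan2(r sinθ, d + r cosθ).
Differentiating tanφ: φ̇ = rω(d cosθ + r)/(d² + r² + 2dr cosθ).
d² + r² + 2dr cosθ = |CA|² = 0.0987996 m²;  d cosθ + r = -0.16807 m.
|ω_lever| = |0.153·4.712·-0.16807| / 0.0987996 = 1.2265 rad/s.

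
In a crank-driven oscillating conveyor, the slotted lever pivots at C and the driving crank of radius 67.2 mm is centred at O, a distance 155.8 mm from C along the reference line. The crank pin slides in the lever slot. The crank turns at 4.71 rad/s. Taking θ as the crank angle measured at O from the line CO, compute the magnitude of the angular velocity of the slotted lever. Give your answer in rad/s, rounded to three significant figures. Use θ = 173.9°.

ω = 4.71 rad/s
Crank pin A relative to C: A = (d + r cosθ, r sinθ); lever angle φ = atan2(r sinθ, d + r cosθ).
Differentiating tanφ: φ̇ = rω(d cosθ + r)/(d² + r² + 2dr cosθ).
d² + r² + 2dr cosθ = |CA|² = 0.00796852 m²;  d cosθ + r = -0.087718 m.
|ω_lever| = |0.0672·4.71·-0.087718| / 0.00796852 = 3.4842 rad/s.

3.48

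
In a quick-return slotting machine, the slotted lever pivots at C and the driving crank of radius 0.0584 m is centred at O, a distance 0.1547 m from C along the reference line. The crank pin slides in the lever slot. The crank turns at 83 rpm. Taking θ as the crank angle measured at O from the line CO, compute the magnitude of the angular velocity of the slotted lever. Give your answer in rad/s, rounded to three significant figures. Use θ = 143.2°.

2.58

ω = 8.692 rad/s (from 83 rpm).
Crank pin A relative to C: A = (d + r cosθ, r sinθ); lever angle φ = atan2(r sinθ, d + r cosθ).
Differentiating tanφ: φ̇ = rω(d cosθ + r)/(d² + r² + 2dr cosθ).
d² + r² + 2dr cosθ = |CA|² = 0.0128743 m²;  d cosθ + r = -0.065473 m.
|ω_lever| = |0.0584·8.692·-0.065473| / 0.0128743 = 2.5814 rad/s.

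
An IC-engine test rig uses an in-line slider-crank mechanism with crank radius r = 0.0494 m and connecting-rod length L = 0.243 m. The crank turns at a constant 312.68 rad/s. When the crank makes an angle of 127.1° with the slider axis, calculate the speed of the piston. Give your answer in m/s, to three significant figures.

ω = 312.7 rad/s
For an in-line slider-crank, x = r cosθ + √(L² − r² sin²θ), so v = −rω sinθ·[1 + r cosθ/√(L² − r² sin²θ)].
With r = 0.0494 m, L = 0.243 m, θ = 127.1°: √(L² − r² sin²θ) = 0.23978 m.
v = −0.0494·312.7·0.79758·[1 + 0.0494·-0.60321/0.23978] = -10.789 m/s.
|v| = 10.789 m/s.

10.8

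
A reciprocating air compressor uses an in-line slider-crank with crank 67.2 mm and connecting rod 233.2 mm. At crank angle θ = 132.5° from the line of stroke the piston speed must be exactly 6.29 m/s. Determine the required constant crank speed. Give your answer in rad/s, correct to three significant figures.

159

For an in-line slider-crank, |v_piston| = rω|sinθ|·[1 + r cosθ/√(L² − r² sin²θ)].
With r = 0.0672 m, L = 0.2332 m, θ = 132.5°: the bracketed kinematic factor |dx/dθ| = 0.039674 m.
ω = v/|dx/dθ| = 6.29/0.039674 = 158.54 rad/s.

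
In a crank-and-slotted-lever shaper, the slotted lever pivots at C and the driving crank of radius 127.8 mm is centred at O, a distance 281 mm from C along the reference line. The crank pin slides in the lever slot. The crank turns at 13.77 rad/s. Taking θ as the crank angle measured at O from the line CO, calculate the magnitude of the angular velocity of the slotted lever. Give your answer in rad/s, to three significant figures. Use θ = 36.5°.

ω = 13.77 rad/s
Crank pin A relative to C: A = (d + r cosθ, r sinθ); lever angle φ = atan2(r sinθ, d + r cosθ).
Differentiating tanφ: φ̇ = rω(d cosθ + r)/(d² + r² + 2dr cosθ).
d² + r² + 2dr cosθ = |CA|² = 0.15303 m²;  d cosθ + r = +0.35368 m.
|ω_lever| = |0.1278·13.77·+0.35368| / 0.15303 = 4.0673 rad/s.

4.07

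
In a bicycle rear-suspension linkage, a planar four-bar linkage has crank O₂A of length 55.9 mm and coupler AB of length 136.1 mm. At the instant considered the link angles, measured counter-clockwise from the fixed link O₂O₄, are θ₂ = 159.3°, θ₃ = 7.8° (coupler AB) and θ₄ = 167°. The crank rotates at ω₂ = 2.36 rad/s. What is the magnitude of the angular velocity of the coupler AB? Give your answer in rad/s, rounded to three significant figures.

0.366

ω₂ = 2.36 rad/s
Differentiating the loop-closure r₂e^{iθ₂}+r₃e^{iθ₃}=r₁+r₄e^{iθ₄} gives r₂ω₂e^{iθ₂}+r₃ω₃e^{iθ₃}=r₄ω₄e^{iθ₄}.
Eliminating the other unknown: ω₃ = r₂ω₂ sin(θ₄−θ₂) / [r₃ sin(θ₃−θ₄)].
Numerator sine = +0.13399; denominator sine = -0.35511.
Result = 0.0559·2.36·(+0.13399) / (0.1361·(-0.35511)) = -0.36573 rad/s; magnitude 0.36573 rad/s.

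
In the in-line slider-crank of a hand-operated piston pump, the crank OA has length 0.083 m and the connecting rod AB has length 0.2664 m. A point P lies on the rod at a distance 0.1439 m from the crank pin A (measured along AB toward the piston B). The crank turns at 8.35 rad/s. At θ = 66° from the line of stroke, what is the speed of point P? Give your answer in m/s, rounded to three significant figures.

0.691

ω = 8.35 rad/s.  Crank-pin speed |V_A| = rω = 0.69305 m/s, perpendicular to OA.
Rod angle: sinφ = −(r/L) sinθ ⇒ φ = -16.536°; ω_rod = −rω cosθ/√(L²−r²sin²θ) = -1.1038 rad/s.
V_P = V_A + ω_rod × AP, with AP = 0.1439 m along the rod.
Components: V_Px = −rω sinθ − a·ω_rod·sinφ = -0.67834 m/s;  V_Py = rω cosθ + a·ω_rod·cosφ = +0.12962 m/s.
|V_P| = √(V_Px² + V_Py²) = 0.69062 m/s.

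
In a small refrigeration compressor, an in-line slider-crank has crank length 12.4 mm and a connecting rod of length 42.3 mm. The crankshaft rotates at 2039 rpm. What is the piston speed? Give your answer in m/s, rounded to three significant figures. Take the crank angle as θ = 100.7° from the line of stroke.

2.45

ω = 2π·2039/60 = 213.5 rad/s
For an in-line slider-crank, x = r cosθ + √(L² − r² sin²θ), so v = −rω sinθ·[1 + r cosθ/√(L² − r² sin²θ)].
With r = 0.0124 m, L = 0.0423 m, θ = 100.7°: √(L² − r² sin²θ) = 0.040507 m.
v = −0.0124·213.5·0.98261·[1 + 0.0124·-0.18567/0.040507] = -2.4538 m/s.
|v| = 2.4538 m/s.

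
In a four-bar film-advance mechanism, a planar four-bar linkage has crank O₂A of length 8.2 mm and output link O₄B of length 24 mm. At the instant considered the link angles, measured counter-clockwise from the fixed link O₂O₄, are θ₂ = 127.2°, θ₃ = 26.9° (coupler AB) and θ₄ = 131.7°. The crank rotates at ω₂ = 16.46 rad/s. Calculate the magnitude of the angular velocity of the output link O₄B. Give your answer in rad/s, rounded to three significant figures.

ω₂ = 16.46 rad/s
Differentiating the loop-closure r₂e^{iθ₂}+r₃e^{iθ₃}=r₁+r₄e^{iθ₄} gives r₂ω₂e^{iθ₂}+r₃ω₃e^{iθ₃}=r₄ω₄e^{iθ₄}.
Eliminating the other unknown: ω₄ = r₂ω₂ sin(θ₂−θ₃) / [r₄ sin(θ₄−θ₃)].
Numerator sine = +0.98389; denominator sine = +0.96682.
Result = 0.0082·16.46·(+0.98389) / (0.024·(+0.96682)) = +5.7231 rad/s; magnitude 5.7231 rad/s.

5.72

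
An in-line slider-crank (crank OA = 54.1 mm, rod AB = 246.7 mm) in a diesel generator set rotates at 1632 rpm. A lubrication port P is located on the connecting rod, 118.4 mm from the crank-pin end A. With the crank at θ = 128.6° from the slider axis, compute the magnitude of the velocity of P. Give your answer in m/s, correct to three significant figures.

7.38

ω = 170.9 rad/s.  Crank-pin speed |V_A| = rω = 9.2458 m/s, perpendicular to OA.
Rod angle: sinφ = −(r/L) sinθ ⇒ φ = -9.868°; ω_rod = −rω cosθ/√(L²−r²sin²θ) = +23.733 rad/s.
V_P = V_A + ω_rod × AP, with AP = 0.1184 m along the rod.
Components: V_Px = −rω sinθ − a·ω_rod·sinφ = -6.7442 m/s;  V_Py = rω cosθ + a·ω_rod·cosφ = -2.9999 m/s.
|V_P| = √(V_Px² + V_Py²) = 7.3813 m/s.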